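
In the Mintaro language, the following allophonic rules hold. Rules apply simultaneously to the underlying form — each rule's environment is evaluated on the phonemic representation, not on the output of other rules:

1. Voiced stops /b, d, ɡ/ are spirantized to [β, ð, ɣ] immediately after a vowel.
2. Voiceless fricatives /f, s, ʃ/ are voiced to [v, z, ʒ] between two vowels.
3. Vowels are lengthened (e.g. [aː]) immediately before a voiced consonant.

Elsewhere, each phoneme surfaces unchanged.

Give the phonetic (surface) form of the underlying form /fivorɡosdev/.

[fiːvoːrɡosdeːv]

/f/ (word-initial) is in the target of rule 2 but the environment (between two vowels) is not met → [f].
/i/ (between /f/ and /v/) occurs before a voiced consonant → [iː] by rule 3.
/v/ stays [v].
Rule 3 applies to /o/ (between /v/ and /r/: before a voiced consonant) → [oː].
/r/ stays [r].
/ɡ/ (between /r/ and /o/) is in the target of rule 1 but the environment (immediately after a vowel) is not met → [ɡ].
/o/ (between /ɡ/ and /s/): rule 3 targets it, but not before a voiced consonant → unchanged [o].
/s/ (between /o/ and /d/): rule 2 targets it, but not between two vowels → unchanged [s].
/d/ (between /s/ and /e/): rule 1 targets it, but not immediately after a vowel → unchanged [d].
/e/ — between /d/ and /v/, before a voiced consonant — surfaces as [eː] (rule 3).
/v/ stays [v].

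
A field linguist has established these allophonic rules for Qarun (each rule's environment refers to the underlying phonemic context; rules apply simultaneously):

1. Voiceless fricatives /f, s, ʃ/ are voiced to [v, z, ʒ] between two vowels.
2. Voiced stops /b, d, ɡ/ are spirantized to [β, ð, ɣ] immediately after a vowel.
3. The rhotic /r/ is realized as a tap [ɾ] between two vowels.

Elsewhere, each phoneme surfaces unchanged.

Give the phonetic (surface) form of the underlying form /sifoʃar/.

[sivoʒar]

/s/ (word-initial): rule 1 targets it, but not between two vowels → unchanged [s].
/i/ (between /s/ and /f/) is unaffected → [i].
/f/ — between /i/ and /o/, between two vowels — surfaces as [v] (rule 1).
/o/ — not in any rule's target class → [o].
/ʃ/ — between /o/ and /a/, between two vowels — surfaces as [ʒ] (rule 1).
/a/ (between /ʃ/ and /r/): no rule targets it → [a].
/r/ (word-final): rule 3 targets it, but not between two vowels → unchanged [r].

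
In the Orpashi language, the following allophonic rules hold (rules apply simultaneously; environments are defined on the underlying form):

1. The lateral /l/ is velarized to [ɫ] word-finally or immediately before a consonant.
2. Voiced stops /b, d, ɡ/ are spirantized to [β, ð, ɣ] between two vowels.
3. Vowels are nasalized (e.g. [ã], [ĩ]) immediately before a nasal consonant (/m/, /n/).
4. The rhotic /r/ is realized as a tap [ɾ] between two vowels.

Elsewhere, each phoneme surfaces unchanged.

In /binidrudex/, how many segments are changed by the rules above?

2

Segments that undergo a rule: /i/ → [ĩ] (rule 3); /d/ → [ð] (rule 2).
All other segments surface unchanged.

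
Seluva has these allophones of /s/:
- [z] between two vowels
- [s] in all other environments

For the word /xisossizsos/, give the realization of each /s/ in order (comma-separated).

Occurrence 1 (position 3): between two vowels → [z].
Occurrence 2 (position 5): no conditioning environment matches → elsewhere allophone [s].
Occurrence 3 (position 6): no conditioning environment matches → elsewhere allophone [s].
Occurrence 4 (position 9): no conditioning environment matches → elsewhere allophone [s].
Occurrence 5 (position 11): no conditioning environment matches → elsewhere allophone [s].

[z], [s], [s], [s], [s]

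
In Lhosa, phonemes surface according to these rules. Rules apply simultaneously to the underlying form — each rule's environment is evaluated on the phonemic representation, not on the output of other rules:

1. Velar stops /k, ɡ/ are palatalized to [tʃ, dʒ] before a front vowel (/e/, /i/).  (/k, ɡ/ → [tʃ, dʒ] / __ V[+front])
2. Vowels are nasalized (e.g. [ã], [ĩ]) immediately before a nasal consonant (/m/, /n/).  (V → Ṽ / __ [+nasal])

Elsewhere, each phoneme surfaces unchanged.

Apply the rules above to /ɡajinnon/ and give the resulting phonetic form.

/ɡ/ (word-initial) is in the target of rule 1 but the environment (before a front vowel) is not met → [ɡ].
/a/ (between /ɡ/ and /j/) fails the environment for rule 2, so it stays [a].
/i/ (between /j/ and /n/) occurs before a nasal consonant → [ĩ] by rule 2.
/o/ (between /n/ and /n/): before a nasal consonant, so rule 2 applies → [õ].

[ɡajĩnnõn]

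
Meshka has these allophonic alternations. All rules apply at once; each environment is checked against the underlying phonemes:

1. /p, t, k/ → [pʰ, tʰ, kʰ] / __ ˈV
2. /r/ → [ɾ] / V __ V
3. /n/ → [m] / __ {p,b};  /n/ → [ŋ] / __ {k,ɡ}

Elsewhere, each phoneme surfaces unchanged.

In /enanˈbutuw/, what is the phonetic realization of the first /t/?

/t/ — between /u/ and /u/; rule 1 does not apply here → [t].

[t]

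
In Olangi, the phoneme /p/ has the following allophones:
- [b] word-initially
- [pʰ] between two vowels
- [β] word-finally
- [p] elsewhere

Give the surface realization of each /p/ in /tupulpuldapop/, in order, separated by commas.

[pʰ], [p], [pʰ], [β]

Occurrence 1 (position 3): between two vowels → [pʰ].
Occurrence 2 (position 6): no conditioning environment matches → elsewhere allophone [p].
Occurrence 3 (position 11): between two vowels → [pʰ].
Occurrence 4 (position 13): word-finally → [β].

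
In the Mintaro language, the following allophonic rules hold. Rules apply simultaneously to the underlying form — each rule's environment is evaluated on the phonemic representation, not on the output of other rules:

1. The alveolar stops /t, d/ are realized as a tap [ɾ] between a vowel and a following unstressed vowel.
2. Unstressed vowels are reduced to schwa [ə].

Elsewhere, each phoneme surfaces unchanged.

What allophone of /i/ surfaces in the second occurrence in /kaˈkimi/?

/i/ — word-final, in an unstressed syllable — surfaces as [ə] (rule 2).

[ə]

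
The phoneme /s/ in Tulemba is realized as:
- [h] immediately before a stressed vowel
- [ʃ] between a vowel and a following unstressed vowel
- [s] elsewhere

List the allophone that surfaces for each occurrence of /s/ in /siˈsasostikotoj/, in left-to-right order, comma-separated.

Occurrence 1 (position 1): no conditioning environment matches → elsewhere allophone [s].
Occurrence 2 (position 3): immediately before a stressed vowel → [h].
Occurrence 3 (position 5): between a vowel and a following unstressed vowel → [ʃ].
Occurrence 4 (position 7): no conditioning environment matches → elsewhere allophone [s].

[s], [h], [ʃ], [s]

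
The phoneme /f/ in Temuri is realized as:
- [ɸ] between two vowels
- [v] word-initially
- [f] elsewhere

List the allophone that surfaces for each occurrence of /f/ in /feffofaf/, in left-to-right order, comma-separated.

Occurrence 1 (position 1): word-initially → [v].
Occurrence 2 (position 3): no conditioning environment matches → elsewhere allophone [f].
Occurrence 3 (position 4): no conditioning environment matches → elsewhere allophone [f].
Occurrence 4 (position 6): between two vowels → [ɸ].
Occurrence 5 (position 8): no conditioning environment matches → elsewhere allophone [f].

[v], [f], [f], [ɸ], [f]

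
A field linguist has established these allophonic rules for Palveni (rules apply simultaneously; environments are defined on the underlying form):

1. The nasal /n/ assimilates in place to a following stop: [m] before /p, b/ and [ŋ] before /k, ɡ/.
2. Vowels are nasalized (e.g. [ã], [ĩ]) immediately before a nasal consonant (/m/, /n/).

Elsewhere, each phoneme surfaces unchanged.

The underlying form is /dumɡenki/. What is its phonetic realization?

[dũmɡẽŋki]

/d/ (word-initial) is unaffected → [d].
/u/ meets the environment for rule 2 (before a nasal consonant) → [ũ].
/m/ (between /u/ and /ɡ/) is unaffected → [m].
/ɡ/ — not in any rule's target class → [ɡ].
/e/ meets the environment for rule 2 (before a nasal consonant) → [ẽ].
Rule 1 applies to /n/ (between /e/ and /k/: before a labial or velar stop) → [ŋ].
/k/ — not in any rule's target class → [k].
/i/ (word-final) fails the environment for rule 2, so it stays [i].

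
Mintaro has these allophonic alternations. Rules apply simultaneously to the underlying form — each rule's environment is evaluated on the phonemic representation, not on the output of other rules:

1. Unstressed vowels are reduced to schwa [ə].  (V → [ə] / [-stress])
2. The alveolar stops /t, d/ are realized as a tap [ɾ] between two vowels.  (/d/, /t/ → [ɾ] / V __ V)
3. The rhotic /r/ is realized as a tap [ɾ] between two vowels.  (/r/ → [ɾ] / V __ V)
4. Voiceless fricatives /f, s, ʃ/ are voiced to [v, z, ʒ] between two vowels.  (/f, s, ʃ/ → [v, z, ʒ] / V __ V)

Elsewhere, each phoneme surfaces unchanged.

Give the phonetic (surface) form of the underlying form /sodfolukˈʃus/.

[sədfələkˈʃus]

/s/ — word-initial; rule 4 does not apply here → [s].
Rule 1 applies to /o/ (between /s/ and /d/: in an unstressed syllable) → [ə].
/d/ (between /o/ and /f/) is in the target of rule 2 but the environment (between two vowels) is not met → [d].
/f/ (between /d/ and /o/): rule 4 targets it, but not between two vowels → unchanged [f].
/o/ meets the environment for rule 1 (in an unstressed syllable) → [ə].
/u/ meets the environment for rule 1 (in an unstressed syllable) → [ə].
/ʃ/ (between /k/ and /u/) fails the environment for rule 4, so it stays [ʃ].
/u/ (between /ʃ/ and /s/) fails the environment for rule 1, so it stays [u].
/s/ (word-final) fails the environment for rule 4, so it stays [s].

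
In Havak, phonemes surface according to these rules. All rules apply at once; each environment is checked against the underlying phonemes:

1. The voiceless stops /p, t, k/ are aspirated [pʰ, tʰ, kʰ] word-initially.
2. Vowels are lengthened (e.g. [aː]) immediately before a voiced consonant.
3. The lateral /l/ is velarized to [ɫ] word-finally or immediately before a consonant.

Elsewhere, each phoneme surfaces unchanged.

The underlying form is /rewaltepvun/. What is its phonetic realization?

[reːwaːɫtepvuːn]

/e/ (between /r/ and /w/) occurs before a voiced consonant → [eː] by rule 2.
Rule 2 applies to /a/ (between /w/ and /l/: before a voiced consonant) → [aː].
/l/ meets the environment for rule 3 (word-finally or immediately before a consonant) → [ɫ].
/t/ (between /l/ and /e/) fails the environment for rule 1, so it stays [t].
/e/ (between /t/ and /p/) is in the target of rule 2 but the environment (before a voiced consonant) is not met → [e].
/p/ (between /e/ and /v/) fails the environment for rule 1, so it stays [p].
/u/ (between /v/ and /n/) occurs before a voiced consonant → [uː] by rule 2.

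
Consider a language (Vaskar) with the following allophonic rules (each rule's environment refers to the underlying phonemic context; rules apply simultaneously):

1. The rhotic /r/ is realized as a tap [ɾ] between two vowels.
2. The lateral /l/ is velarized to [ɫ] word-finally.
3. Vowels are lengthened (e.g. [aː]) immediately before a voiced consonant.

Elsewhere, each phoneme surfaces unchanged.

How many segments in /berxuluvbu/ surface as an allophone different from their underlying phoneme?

3

Segments that undergo a rule: /e/ → [eː] (rule 3); /u/ → [uː] (rule 3); /u/ → [uː] (rule 3).
All other segments surface unchanged.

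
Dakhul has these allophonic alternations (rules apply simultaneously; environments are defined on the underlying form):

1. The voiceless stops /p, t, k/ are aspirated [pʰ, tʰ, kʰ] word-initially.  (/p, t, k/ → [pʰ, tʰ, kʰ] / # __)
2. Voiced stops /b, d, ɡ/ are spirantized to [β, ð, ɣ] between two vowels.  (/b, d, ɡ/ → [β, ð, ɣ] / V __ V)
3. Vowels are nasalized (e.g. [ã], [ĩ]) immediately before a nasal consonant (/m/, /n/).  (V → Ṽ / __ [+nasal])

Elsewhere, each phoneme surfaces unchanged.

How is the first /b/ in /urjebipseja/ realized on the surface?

/b/ meets the environment for rule 2 (between two vowels) → [β].

[β]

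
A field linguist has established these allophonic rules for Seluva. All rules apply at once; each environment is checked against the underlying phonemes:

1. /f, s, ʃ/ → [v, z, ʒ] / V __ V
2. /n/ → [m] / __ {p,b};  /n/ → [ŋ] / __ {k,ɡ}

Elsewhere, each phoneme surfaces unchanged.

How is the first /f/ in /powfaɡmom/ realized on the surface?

[f]

/f/ (between /w/ and /a/) fails the environment for rule 1, so it stays [f].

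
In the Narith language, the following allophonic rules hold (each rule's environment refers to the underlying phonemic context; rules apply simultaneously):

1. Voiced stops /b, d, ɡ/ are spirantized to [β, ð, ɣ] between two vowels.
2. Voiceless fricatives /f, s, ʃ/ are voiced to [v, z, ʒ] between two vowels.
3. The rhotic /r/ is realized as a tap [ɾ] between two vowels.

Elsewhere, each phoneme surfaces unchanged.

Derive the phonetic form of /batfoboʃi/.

[batfoβoʒi]

/b/ (word-initial): rule 1 targets it, but not between two vowels → unchanged [b].
/a/ (between /b/ and /t/): no rule targets it → [a].
/t/ (between /a/ and /f/) is unaffected → [t].
/f/ (between /t/ and /o/) fails the environment for rule 2, so it stays [f].
/o/ — not in any rule's target class → [o].
/b/ — between /o/ and /o/, between two vowels — surfaces as [β] (rule 1).
/o/ — not in any rule's target class → [o].
Rule 2 applies to /ʃ/ (between /o/ and /i/: between two vowels) → [ʒ].
/i/ (word-final) is unaffected → [i].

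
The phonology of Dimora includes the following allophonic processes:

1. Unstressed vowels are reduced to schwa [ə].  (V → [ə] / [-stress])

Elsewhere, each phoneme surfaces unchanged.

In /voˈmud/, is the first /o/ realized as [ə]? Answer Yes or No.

Yes

/o/ meets the environment for rule 1 (in an unstressed syllable) → [ə].
The actual realization is [ə], which matches [ə].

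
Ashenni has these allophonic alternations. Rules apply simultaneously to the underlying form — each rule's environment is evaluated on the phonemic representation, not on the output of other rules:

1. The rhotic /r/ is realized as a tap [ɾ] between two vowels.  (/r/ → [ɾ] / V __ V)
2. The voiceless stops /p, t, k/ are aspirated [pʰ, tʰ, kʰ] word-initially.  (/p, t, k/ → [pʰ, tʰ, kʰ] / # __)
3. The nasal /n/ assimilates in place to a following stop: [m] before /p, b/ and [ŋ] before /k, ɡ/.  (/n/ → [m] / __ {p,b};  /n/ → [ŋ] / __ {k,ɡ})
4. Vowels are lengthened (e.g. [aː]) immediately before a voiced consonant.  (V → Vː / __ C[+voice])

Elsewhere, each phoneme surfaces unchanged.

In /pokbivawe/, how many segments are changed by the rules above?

Segments that undergo a rule: /p/ → [pʰ] (rule 2); /i/ → [iː] (rule 4); /a/ → [aː] (rule 4).
All other segments surface unchanged.

3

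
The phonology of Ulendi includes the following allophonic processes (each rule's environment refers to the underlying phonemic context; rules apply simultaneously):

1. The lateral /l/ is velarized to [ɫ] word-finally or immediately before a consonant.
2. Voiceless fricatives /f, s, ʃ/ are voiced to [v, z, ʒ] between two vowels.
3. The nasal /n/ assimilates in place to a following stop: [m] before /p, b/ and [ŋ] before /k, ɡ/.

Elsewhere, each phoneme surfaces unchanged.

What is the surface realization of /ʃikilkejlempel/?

/ʃ/ — word-initial; rule 2 does not apply here → [ʃ].
/l/ (between /i/ and /k/): word-finally or immediately before a consonant, so rule 1 applies → [ɫ].
/l/ (between /j/ and /e/) fails the environment for rule 1, so it stays [l].
/l/ meets the environment for rule 1 (word-finally or immediately before a consonant) → [ɫ].

[ʃikiɫkejlempeɫ]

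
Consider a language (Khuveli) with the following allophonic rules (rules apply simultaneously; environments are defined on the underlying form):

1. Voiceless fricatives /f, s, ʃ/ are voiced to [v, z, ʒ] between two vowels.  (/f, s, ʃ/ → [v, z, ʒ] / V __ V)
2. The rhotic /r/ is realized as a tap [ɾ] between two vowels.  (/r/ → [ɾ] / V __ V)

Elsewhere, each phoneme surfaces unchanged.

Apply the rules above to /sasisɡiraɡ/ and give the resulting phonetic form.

[sazisɡiɾaɡ]

/s/ (word-initial) is in the target of rule 1 but the environment (between two vowels) is not met → [s].
/a/ (between /s/ and /s/): no rule targets it → [a].
/s/ meets the environment for rule 1 (between two vowels) → [z].
/i/ — not in any rule's target class → [i].
/s/ (between /i/ and /ɡ/) fails the environment for rule 1, so it stays [s].
/ɡ/ — not in any rule's target class → [ɡ].
/i/ (between /ɡ/ and /r/): no rule targets it → [i].
Rule 2 applies to /r/ (between /i/ and /a/: between two vowels) → [ɾ].
/a/ — not in any rule's target class → [a].
/ɡ/ (word-final): no rule targets it → [ɡ].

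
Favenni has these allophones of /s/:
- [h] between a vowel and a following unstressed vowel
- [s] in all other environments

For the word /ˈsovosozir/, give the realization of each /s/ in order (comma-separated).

Occurrence 1 (position 1): no conditioning environment matches → elsewhere allophone [s].
Occurrence 2 (position 5): between a vowel and a following unstressed vowel → [h].

[s], [h]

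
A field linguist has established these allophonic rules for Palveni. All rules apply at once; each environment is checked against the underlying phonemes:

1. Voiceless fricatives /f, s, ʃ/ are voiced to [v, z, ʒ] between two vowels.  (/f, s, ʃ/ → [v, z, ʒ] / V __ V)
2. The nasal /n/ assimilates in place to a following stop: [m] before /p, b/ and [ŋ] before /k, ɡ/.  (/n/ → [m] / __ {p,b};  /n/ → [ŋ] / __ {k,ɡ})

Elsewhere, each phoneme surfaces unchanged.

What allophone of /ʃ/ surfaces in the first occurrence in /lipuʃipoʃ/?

[ʒ]

/ʃ/ meets the environment for rule 1 (between two vowels) → [ʒ].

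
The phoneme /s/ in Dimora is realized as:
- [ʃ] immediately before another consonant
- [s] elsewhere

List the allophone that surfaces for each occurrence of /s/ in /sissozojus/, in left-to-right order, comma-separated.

[s], [ʃ], [s], [s]

Occurrence 1 (position 1): no conditioning environment matches → elsewhere allophone [s].
Occurrence 2 (position 3): immediately before another consonant → [ʃ].
Occurrence 3 (position 4): no conditioning environment matches → elsewhere allophone [s].
Occurrence 4 (position 10): no conditioning environment matches → elsewhere allophone [s].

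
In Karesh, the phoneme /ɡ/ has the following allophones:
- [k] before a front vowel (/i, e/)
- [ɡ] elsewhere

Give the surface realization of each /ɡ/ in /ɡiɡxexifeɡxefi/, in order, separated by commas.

Occurrence 1 (position 1): before a front vowel (/i, e/) → [k].
Occurrence 2 (position 3): no conditioning environment matches → elsewhere allophone [ɡ].
Occurrence 3 (position 10): no conditioning environment matches → elsewhere allophone [ɡ].

[k], [ɡ], [ɡ]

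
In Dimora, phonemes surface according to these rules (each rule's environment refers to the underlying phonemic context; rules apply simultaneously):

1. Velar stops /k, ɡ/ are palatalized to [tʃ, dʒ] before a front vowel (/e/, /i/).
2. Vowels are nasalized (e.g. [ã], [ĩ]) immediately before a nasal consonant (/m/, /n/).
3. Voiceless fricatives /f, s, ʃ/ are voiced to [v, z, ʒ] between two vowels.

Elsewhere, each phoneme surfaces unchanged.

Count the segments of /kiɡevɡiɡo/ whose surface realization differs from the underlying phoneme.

Segments that undergo a rule: /k/ → [tʃ] (rule 1); /ɡ/ → [dʒ] (rule 1); /ɡ/ → [dʒ] (rule 1).
All other segments surface unchanged.

3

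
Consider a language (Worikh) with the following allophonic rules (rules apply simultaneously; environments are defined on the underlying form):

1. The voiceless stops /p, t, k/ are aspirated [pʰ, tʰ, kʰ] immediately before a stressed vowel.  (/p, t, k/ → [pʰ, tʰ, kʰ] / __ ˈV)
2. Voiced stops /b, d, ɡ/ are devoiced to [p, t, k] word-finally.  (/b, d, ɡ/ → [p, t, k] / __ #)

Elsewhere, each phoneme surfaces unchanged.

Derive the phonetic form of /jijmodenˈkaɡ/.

[jijmodenˈkʰak]

/d/ (between /o/ and /e/): rule 2 targets it, but not word-finally → unchanged [d].
/k/ (between /n/ and /a/) occurs immediately before a stressed vowel → [kʰ] by rule 1.
/ɡ/ — word-final, word-finally — surfaces as [k] (rule 2).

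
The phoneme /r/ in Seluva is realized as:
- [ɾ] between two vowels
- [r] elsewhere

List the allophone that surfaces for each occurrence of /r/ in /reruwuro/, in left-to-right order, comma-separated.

[r], [ɾ], [ɾ]

Occurrence 1 (position 1): no conditioning environment matches → elsewhere allophone [r].
Occurrence 2 (position 3): between two vowels → [ɾ].
Occurrence 3 (position 7): between two vowels → [ɾ].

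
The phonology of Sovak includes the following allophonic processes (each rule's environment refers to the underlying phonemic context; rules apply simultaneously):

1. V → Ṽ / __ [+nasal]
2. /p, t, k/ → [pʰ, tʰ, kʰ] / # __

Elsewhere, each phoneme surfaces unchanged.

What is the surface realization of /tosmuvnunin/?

[tʰosmuvnũnĩn]

Rule 2 applies to /t/ (word-initial: word-initially) → [tʰ].
/o/ (between /t/ and /s/) fails the environment for rule 1, so it stays [o].
/s/ (between /o/ and /m/) is unaffected → [s].
/m/ (between /s/ and /u/): no rule targets it → [m].
/u/ (between /m/ and /v/): rule 1 targets it, but not before a nasal consonant → unchanged [u].
/v/ (between /u/ and /n/) is unaffected → [v].
/n/ stays [n].
/u/ — between /n/ and /n/, before a nasal consonant — surfaces as [ũ] (rule 1).
/n/ (between /u/ and /i/) is unaffected → [n].
/i/ (between /n/ and /n/) occurs before a nasal consonant → [ĩ] by rule 1.
/n/ stays [n].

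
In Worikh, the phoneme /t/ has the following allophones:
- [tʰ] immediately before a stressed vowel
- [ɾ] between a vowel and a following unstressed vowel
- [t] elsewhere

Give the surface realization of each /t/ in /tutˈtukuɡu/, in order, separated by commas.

[t], [t], [tʰ]

Occurrence 1 (position 1): no conditioning environment matches → elsewhere allophone [t].
Occurrence 2 (position 3): no conditioning environment matches → elsewhere allophone [t].
Occurrence 3 (position 4): immediately before a stressed vowel → [tʰ].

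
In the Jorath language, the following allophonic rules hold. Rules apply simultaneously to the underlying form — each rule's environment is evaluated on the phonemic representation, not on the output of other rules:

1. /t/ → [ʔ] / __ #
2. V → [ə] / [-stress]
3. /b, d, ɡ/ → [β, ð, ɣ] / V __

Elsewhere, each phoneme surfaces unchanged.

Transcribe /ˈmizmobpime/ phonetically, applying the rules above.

/i/ (between /m/ and /z/) fails the environment for rule 2, so it stays [i].
/o/ (between /m/ and /b/) occurs in an unstressed syllable → [ə] by rule 2.
/b/ — between /o/ and /p/, immediately after a vowel — surfaces as [β] (rule 3).
/i/ — between /p/ and /m/, in an unstressed syllable — surfaces as [ə] (rule 2).
Rule 2 applies to /e/ (word-final: in an unstressed syllable) → [ə].

[ˈmizməβpəmə]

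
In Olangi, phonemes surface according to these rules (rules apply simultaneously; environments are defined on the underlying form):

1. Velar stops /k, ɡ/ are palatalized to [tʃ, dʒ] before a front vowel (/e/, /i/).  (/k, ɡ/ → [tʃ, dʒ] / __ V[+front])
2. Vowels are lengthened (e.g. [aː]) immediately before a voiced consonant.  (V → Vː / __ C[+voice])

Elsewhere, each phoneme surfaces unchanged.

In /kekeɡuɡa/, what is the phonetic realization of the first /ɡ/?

[ɡ]

/ɡ/ (between /e/ and /u/) is in the target of rule 1 but the environment (before a front vowel) is not met → [ɡ].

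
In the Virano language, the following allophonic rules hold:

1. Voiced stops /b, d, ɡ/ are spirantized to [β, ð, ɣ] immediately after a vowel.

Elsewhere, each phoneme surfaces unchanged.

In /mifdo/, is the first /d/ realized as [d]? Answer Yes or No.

Yes

/d/ (between /f/ and /o/): rule 1 targets it, but not immediately after a vowel → unchanged [d].
The actual realization is [d], which matches [d].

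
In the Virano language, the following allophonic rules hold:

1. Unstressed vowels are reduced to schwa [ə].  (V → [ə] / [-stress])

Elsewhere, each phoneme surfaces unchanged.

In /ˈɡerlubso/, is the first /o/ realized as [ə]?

/o/ (word-final) occurs in an unstressed syllable → [ə] by rule 1.
The actual realization is [ə], which matches [ə].

Yes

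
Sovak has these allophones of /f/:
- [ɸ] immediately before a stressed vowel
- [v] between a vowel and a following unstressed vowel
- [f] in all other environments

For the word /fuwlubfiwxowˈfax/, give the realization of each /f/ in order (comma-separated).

Occurrence 1 (position 1): no conditioning environment matches → elsewhere allophone [f].
Occurrence 2 (position 7): no conditioning environment matches → elsewhere allophone [f].
Occurrence 3 (position 13): immediately before a stressed vowel → [ɸ].

[f], [f], [ɸ]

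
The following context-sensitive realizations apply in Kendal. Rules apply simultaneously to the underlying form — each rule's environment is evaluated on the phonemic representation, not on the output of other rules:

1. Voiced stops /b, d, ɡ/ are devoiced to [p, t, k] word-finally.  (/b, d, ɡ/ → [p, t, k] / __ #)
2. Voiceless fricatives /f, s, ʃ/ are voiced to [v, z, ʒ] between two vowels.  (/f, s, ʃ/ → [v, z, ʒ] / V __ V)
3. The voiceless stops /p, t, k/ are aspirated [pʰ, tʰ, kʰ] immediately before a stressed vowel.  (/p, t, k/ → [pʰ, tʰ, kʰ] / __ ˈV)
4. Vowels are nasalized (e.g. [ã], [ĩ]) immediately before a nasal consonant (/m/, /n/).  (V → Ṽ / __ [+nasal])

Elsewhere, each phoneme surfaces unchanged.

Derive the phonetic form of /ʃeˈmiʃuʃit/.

[ʃẽˈmiʒuʒit]

/ʃ/ (word-initial): rule 2 targets it, but not between two vowels → unchanged [ʃ].
/e/ meets the environment for rule 4 (before a nasal consonant) → [ẽ].
/i/ — between /m/ and /ʃ/; rule 4 does not apply here → [i].
/ʃ/ (between /i/ and /u/): between two vowels, so rule 2 applies → [ʒ].
/u/ (between /ʃ/ and /ʃ/) is in the target of rule 4 but the environment (before a nasal consonant) is not met → [u].
/ʃ/ (between /u/ and /i/): between two vowels, so rule 2 applies → [ʒ].
/i/ (between /ʃ/ and /t/) is in the target of rule 4 but the environment (before a nasal consonant) is not met → [i].
/t/ (word-final) fails the environment for rule 3, so it stays [t].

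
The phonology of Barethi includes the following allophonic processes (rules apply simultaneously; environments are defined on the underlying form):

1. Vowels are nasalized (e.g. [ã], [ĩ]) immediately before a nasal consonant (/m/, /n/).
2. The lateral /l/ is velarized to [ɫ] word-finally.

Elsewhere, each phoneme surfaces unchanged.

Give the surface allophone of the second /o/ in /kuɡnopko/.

/o/ (word-final): rule 1 targets it, but not before a nasal consonant → unchanged [o].

[o]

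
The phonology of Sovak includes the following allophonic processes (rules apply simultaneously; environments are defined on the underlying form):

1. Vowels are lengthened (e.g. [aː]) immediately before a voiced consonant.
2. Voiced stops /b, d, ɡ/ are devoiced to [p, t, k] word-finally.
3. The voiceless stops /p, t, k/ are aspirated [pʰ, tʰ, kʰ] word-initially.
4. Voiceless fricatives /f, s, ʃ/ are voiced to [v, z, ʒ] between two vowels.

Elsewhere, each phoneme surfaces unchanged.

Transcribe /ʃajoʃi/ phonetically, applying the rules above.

/ʃ/ (word-initial) fails the environment for rule 4, so it stays [ʃ].
/a/ meets the environment for rule 1 (before a voiced consonant) → [aː].
/o/ — between /j/ and /ʃ/; rule 1 does not apply here → [o].
/ʃ/ meets the environment for rule 4 (between two vowels) → [ʒ].
/i/ (word-final) is in the target of rule 1 but the environment (before a voiced consonant) is not met → [i].

[ʃaːjoʒi]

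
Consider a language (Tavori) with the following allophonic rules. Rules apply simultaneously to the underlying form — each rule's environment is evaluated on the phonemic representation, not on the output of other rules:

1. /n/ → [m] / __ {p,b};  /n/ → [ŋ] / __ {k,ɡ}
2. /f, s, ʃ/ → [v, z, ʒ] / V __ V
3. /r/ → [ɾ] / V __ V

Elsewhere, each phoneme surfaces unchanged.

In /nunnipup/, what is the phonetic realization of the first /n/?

[n]

/n/ (word-initial): rule 1 targets it, but not before a labial or velar stop → unchanged [n].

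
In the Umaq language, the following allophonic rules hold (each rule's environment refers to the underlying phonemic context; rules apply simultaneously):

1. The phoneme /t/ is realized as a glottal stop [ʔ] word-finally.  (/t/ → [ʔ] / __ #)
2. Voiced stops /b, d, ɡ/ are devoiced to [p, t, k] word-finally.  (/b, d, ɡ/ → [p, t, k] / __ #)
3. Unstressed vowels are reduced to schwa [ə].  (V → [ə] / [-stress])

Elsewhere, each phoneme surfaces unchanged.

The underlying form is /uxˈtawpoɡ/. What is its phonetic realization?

Rule 3 applies to /u/ (word-initial: in an unstressed syllable) → [ə].
/x/ (between /u/ and /t/): no rule targets it → [x].
/t/ (between /x/ and /a/): rule 1 targets it, but not word-finally → unchanged [t].
/a/ (between /t/ and /w/) fails the environment for rule 3, so it stays [a].
/w/ (between /a/ and /p/) is unaffected → [w].
/p/ (between /w/ and /o/) is unaffected → [p].
/o/ meets the environment for rule 3 (in an unstressed syllable) → [ə].
/ɡ/ (word-final): word-finally, so rule 2 applies → [k].

[əxˈtawpək]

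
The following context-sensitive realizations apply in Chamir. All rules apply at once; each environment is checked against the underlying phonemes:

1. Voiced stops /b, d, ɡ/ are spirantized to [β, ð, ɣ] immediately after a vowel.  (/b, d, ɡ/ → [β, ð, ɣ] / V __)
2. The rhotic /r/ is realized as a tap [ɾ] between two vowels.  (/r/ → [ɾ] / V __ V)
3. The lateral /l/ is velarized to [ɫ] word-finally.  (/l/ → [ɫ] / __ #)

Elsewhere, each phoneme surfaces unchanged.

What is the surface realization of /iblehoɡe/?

/i/ (word-initial): no rule targets it → [i].
Rule 1 applies to /b/ (between /i/ and /l/: immediately after a vowel) → [β].
/l/ (between /b/ and /e/) is in the target of rule 3 but the environment (word-finally) is not met → [l].
/e/ (between /l/ and /h/) is unaffected → [e].
/h/ — not in any rule's target class → [h].
/o/ stays [o].
/ɡ/ meets the environment for rule 1 (immediately after a vowel) → [ɣ].
/e/ (word-final): no rule targets it → [e].

[iβlehoɣe]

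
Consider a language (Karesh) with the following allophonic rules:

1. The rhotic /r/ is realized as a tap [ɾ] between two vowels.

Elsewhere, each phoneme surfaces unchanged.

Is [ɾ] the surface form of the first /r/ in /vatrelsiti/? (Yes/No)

/r/ (between /t/ and /e/) is in the target of rule 1 but the environment (between two vowels) is not met → [r].
The actual realization is [r], not [ɾ].

No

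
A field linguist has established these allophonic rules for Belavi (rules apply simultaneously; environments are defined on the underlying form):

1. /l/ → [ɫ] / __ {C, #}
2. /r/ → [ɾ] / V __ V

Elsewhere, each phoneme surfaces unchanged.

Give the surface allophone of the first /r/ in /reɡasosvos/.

[r]

/r/ (word-initial) is in the target of rule 2 but the environment (between two vowels) is not met → [r].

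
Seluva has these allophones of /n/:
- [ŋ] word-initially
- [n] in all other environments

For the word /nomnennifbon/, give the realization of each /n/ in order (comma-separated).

Occurrence 1 (position 1): word-initially → [ŋ].
Occurrence 2 (position 4): no conditioning environment matches → elsewhere allophone [n].
Occurrence 3 (position 6): no conditioning environment matches → elsewhere allophone [n].
Occurrence 4 (position 7): no conditioning environment matches → elsewhere allophone [n].
Occurrence 5 (position 12): no conditioning environment matches → elsewhere allophone [n].

[ŋ], [n], [n], [n], [n]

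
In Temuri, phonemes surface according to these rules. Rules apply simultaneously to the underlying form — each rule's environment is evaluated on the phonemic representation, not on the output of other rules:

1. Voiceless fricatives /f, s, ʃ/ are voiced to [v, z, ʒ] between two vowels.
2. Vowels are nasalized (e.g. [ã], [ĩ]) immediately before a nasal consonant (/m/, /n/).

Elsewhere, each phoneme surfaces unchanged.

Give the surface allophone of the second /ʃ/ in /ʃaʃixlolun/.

[ʒ]

/ʃ/ (between /a/ and /i/): between two vowels, so rule 1 applies → [ʒ].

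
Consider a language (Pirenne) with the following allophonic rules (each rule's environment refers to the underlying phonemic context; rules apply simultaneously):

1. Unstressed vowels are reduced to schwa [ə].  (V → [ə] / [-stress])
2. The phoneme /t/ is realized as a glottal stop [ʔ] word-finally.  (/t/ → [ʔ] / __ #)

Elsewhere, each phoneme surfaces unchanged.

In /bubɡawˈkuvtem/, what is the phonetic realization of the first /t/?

/t/ (between /v/ and /e/): rule 2 targets it, but not word-finally → unchanged [t].

[t]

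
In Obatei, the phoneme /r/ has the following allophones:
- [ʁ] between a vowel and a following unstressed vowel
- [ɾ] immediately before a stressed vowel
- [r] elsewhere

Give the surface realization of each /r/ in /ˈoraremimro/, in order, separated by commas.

Occurrence 1 (position 2): between a vowel and a following unstressed vowel → [ʁ].
Occurrence 2 (position 4): between a vowel and a following unstressed vowel → [ʁ].
Occurrence 3 (position 9): no conditioning environment matches → elsewhere allophone [r].

[ʁ], [ʁ], [r]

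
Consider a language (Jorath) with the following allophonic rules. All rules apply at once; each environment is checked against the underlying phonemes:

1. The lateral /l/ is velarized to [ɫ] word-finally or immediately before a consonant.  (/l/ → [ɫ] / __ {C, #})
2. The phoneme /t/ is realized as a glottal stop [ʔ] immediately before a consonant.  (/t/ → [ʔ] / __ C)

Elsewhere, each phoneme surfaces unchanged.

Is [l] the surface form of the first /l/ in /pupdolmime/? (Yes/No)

No

/l/ — between /o/ and /m/, word-finally or immediately before a consonant — surfaces as [ɫ] (rule 1).
The actual realization is [ɫ], not [l].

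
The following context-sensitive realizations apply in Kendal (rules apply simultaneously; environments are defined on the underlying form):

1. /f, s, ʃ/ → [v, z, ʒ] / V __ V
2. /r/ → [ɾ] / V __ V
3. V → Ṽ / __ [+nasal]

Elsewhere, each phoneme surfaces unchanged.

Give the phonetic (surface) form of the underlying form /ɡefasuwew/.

[ɡevazuwew]

/ɡ/ (word-initial): no rule targets it → [ɡ].
/e/ (between /ɡ/ and /f/) fails the environment for rule 3, so it stays [e].
/f/ — between /e/ and /a/, between two vowels — surfaces as [v] (rule 1).
/a/ (between /f/ and /s/) fails the environment for rule 3, so it stays [a].
/s/ — between /a/ and /u/, between two vowels — surfaces as [z] (rule 1).
/u/ (between /s/ and /w/): rule 3 targets it, but not before a nasal consonant → unchanged [u].
/w/ stays [w].
/e/ — between /w/ and /w/; rule 3 does not apply here → [e].
/w/ stays [w].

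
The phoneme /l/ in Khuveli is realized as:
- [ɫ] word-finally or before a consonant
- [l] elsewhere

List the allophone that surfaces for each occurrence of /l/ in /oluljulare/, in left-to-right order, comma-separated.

[l], [ɫ], [l]

Occurrence 1 (position 2): no conditioning environment matches → elsewhere allophone [l].
Occurrence 2 (position 4): word-finally or before a consonant → [ɫ].
Occurrence 3 (position 7): no conditioning environment matches → elsewhere allophone [l].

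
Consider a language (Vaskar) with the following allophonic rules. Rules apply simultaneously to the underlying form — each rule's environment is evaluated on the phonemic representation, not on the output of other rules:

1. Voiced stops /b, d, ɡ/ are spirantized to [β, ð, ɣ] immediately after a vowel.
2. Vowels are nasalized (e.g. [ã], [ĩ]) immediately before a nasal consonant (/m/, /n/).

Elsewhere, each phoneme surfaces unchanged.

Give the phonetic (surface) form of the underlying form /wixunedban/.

[wixũneðbãn]

/i/ (between /w/ and /x/): rule 2 targets it, but not before a nasal consonant → unchanged [i].
/u/ (between /x/ and /n/) occurs before a nasal consonant → [ũ] by rule 2.
/e/ — between /n/ and /d/; rule 2 does not apply here → [e].
/d/ (between /e/ and /b/): immediately after a vowel, so rule 1 applies → [ð].
/b/ — between /d/ and /a/; rule 1 does not apply here → [b].
/a/ meets the environment for rule 2 (before a nasal consonant) → [ã].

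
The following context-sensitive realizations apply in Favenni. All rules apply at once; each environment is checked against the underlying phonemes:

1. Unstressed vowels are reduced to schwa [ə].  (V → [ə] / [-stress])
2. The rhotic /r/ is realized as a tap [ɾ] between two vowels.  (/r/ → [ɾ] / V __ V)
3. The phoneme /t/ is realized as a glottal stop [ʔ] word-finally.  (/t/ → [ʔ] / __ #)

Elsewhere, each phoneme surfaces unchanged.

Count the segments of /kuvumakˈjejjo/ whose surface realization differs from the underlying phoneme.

4

Segments that undergo a rule: /u/ → [ə] (rule 1); /u/ → [ə] (rule 1); /a/ → [ə] (rule 1); /o/ → [ə] (rule 1).
All other segments surface unchanged.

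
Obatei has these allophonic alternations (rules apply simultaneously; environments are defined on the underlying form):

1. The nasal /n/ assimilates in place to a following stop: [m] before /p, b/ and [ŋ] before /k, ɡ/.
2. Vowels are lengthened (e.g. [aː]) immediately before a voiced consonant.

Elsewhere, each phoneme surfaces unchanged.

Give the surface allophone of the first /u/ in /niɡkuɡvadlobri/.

/u/ (between /k/ and /ɡ/): before a voiced consonant, so rule 2 applies → [uː].

[uː]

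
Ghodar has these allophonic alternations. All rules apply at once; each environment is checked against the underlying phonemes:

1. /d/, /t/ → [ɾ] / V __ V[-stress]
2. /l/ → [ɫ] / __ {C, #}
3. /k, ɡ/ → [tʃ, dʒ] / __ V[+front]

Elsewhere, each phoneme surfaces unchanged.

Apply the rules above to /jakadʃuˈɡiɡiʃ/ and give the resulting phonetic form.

/k/ — between /a/ and /a/; rule 3 does not apply here → [k].
/d/ (between /a/ and /ʃ/) is in the target of rule 1 but the environment (between a vowel and a following unstressed vowel) is not met → [d].
/ɡ/ (between /u/ and /i/) occurs before a front vowel → [dʒ] by rule 3.
/ɡ/ (between /i/ and /i/): before a front vowel, so rule 3 applies → [dʒ].

[jakadʃuˈdʒidʒiʃ]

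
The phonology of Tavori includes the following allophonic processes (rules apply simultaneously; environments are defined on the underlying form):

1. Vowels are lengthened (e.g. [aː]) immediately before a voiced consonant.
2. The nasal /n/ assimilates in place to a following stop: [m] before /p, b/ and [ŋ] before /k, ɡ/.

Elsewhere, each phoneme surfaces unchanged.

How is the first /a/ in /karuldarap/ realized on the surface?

/a/ — between /k/ and /r/, before a voiced consonant — surfaces as [aː] (rule 1).

[aː]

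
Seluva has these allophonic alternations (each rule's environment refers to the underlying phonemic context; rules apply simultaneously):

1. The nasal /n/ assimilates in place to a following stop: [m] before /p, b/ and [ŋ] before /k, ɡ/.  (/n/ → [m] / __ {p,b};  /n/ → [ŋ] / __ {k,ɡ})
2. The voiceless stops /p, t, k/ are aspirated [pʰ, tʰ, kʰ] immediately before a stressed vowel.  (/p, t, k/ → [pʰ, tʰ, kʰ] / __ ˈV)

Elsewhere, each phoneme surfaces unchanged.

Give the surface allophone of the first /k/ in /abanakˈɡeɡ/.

/k/ (between /a/ and /ɡ/) is in the target of rule 2 but the environment (immediately before a stressed vowel) is not met → [k].

[k]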